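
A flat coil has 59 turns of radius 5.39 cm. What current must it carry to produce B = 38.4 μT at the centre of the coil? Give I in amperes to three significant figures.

For an N-turn coil, B = Nμ₀I/(2R) with R = 0.0539 m, so I = 2RB/(Nμ₀) = 2 × 0.0539 × 3.84×10⁻⁵ / (59 × 4π×10⁻⁷) = 5.58×10⁻² A.

I ≈ 0.0558 A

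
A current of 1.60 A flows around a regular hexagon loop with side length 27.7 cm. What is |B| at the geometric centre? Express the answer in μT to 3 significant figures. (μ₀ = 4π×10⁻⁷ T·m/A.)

Each side is a finite straight segment at perpendicular distance d = a/(2 tan(π/6)) = 0.2399 m from the centre, with end-angles ±π/6.
One side contributes B₁ = (μ₀I/4πd)·2 sin(π/6) = 6.67×10⁻⁷ T.
All 6 sides add in the same direction: B = 6 × 6.67×10⁻⁷ = 4.00×10⁻⁶ T.

B ≈ 4.00 μT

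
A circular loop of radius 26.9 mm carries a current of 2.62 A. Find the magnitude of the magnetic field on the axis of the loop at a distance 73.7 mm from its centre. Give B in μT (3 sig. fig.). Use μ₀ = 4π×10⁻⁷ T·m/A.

On the axis of a circular loop, B = μ₀IR² / [2(R²+z²)^(3/2)].
R² + z² = (0.0269)² + (0.0737)² = 0.006155 m², and (R²+z²)^(3/2) = 4.83×10⁻⁴ m³.
B = (4π×10⁻⁷ × 2.62 × 0.0007236) / (2 × 4.83×10⁻⁴) = 2.47×10⁻⁶ T.

B ≈ 2.47 μT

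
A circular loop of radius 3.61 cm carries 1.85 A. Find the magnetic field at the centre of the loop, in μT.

B ≈ 32.2 μT

At the centre of a circular loop the Biot–Savart law gives B = μ₀I/(2R).
B = (4π×10⁻⁷ × 1.85) / (2 × 0.0361) = 3.22×10⁻⁵ T.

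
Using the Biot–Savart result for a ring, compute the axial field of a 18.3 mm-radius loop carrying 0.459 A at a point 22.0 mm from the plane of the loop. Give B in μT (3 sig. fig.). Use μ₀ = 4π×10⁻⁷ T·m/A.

B ≈ 4.12 μT

On the axis of a circular loop, B = μ₀IR² / [2(R²+z²)^(3/2)].
R² + z² = (0.0183)² + (0.022)² = 0.0008189 m², and (R²+z²)^(3/2) = 2.34×10⁻⁵ m³.
B = (4π×10⁻⁷ × 0.459 × 0.0003349) / (2 × 2.34×10⁻⁵) = 4.12×10⁻⁶ T.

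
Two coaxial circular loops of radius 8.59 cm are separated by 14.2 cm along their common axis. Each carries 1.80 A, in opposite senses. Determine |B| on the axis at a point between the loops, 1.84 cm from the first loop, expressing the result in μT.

Each loop contributes B = μ₀IR²/[2(R²+z²)^(3/2)] on the axis, with z measured from that loop.
Loop 1 (z = 0.0184 m): B₁ = 1.23×10⁻⁵ T. Loop 2 (z = 0.1236 m): B₂ = 2.45×10⁻⁶ T.
The fields oppose: B = |B₁ − B₂| = 9.86×10⁻⁶ T.

B ≈ 9.86 μT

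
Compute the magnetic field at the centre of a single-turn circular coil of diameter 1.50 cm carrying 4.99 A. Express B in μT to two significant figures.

At the centre of a circular loop the Biot–Savart law gives B = μ₀I/(2R) (so R = 0.0075 m).
B = (4π×10⁻⁷ × 4.99) / (2 × 0.0075) = 4.18×10⁻⁴ T.

B ≈ 420 μT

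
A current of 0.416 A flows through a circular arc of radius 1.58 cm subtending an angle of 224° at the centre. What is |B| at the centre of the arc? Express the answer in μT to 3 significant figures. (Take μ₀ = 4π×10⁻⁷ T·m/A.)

B ≈ 10.3 μT

The Biot–Savart field of a circular arc at its centre is B = μ₀Iφ/(4πR), with φ = 3.91 rad.
B = (4π×10⁻⁷ × 0.416 × 3.91) / (4π × 0.0158) = 1.03×10⁻⁵ T.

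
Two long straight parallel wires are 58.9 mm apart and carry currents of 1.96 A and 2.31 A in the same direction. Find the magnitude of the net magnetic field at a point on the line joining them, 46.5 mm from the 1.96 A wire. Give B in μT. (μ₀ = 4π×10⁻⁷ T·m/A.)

Each long wire gives B = μ₀I/(2πd). Distances are d₁ = 0.0465 m and d₂ = 0.0124 m.
B₁ = 8.43×10⁻⁶ T, B₂ = 3.73×10⁻⁵ T.
Between parallel currents the two contributions point in opposite directions, so they subtract. B = |B₁ − B₂| = |8.43×10⁻⁶ − 3.73×10⁻⁵| = 2.88×10⁻⁵ T.

B ≈ 28.8 μT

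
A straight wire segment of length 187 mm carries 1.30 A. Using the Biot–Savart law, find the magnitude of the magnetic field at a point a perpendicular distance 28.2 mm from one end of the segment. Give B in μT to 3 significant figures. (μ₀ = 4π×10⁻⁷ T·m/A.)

B ≈ 4.56 μT

For a finite straight segment, B = (μ₀I/4πd)(sinθ₁ + sinθ₂), where θ₁, θ₂ are the angles from the perpendicular to each end.
The perpendicular foot is at one end, so the two end-offsets along the wire are 0 and L = 0.187 m.
sinθ₁ = 0/√(0²+0.0282²) = 0.0000; sinθ₂ = 0.187/√(0.187²+0.0282²) = 0.9888.
B = (4π×10⁻⁷ × 1.30) / (4π × 0.0282) × (0.0000 + 0.9888) = 4.56×10⁻⁶ T.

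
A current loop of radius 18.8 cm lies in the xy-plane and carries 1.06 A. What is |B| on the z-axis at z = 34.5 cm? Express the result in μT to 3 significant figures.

On the axis of a circular loop, B = μ₀IR² / [2(R²+z²)^(3/2)].
R² + z² = (0.188)² + (0.345)² = 0.1544 m², and (R²+z²)^(3/2) = 6.07×10⁻² m³.
B = (4π×10⁻⁷ × 1.06 × 0.03534) / (2 × 6.07×10⁻²) = 3.88×10⁻⁷ T.

B ≈ 0.388 μT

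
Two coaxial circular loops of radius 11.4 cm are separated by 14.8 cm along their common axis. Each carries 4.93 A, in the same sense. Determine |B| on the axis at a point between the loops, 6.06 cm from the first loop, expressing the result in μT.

Each loop contributes B = μ₀IR²/[2(R²+z²)^(3/2)] on the axis, with z measured from that loop.
Loop 1 (z = 0.0606 m): B₁ = 1.87×10⁻⁵ T. Loop 2 (z = 0.0874 m): B₂ = 1.36×10⁻⁵ T.
The fields add: B = B₁ + B₂ = 3.23×10⁻⁵ T.

B ≈ 32.3 μT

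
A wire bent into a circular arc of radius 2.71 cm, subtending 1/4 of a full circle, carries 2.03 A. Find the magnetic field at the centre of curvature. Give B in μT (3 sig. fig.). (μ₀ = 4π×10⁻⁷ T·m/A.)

The Biot–Savart field of a circular arc at its centre is B = μ₀Iφ/(4πR), with φ = 1.571 rad.
B = (4π×10⁻⁷ × 2.03 × 1.571) / (4π × 0.0271) = 1.18×10⁻⁵ T.

B ≈ 11.8 μT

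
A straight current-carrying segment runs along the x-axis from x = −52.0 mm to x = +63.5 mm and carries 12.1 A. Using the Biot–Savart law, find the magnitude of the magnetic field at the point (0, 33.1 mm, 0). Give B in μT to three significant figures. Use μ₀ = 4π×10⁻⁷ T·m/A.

For a finite straight segment, B = (μ₀I/4πd)(sinθ₁ + sinθ₂), where θ₁, θ₂ are the angles from the perpendicular to each end.
The perpendicular distance is d = 0.0331 m; the end-offsets along the wire are a = 0.052 m and b = 0.0635 m.
sinθ₁ = 0.052/√(0.052²+0.0331²) = 0.8436; sinθ₂ = 0.0635/√(0.0635²+0.0331²) = 0.8868.
B = (4π×10⁻⁷ × 12.1) / (4π × 0.0331) × (0.8436 + 0.8868) = 6.33×10⁻⁵ T.

B ≈ 63.3 μT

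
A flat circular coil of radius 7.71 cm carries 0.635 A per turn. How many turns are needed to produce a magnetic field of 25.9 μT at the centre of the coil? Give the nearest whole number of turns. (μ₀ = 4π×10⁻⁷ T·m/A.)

N = 5

For an N-turn coil, B = Nμ₀I/(2R). A single turn gives B₁ = 5.17×10⁻⁶ T with R = 0.0771 m.
N = B/B₁ = 2.59×10⁻⁵ / 5.17×10⁻⁶ = 5.00.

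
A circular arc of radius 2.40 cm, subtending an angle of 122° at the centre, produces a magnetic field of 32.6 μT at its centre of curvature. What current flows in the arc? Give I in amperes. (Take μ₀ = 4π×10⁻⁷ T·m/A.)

For a circular arc, B = μ₀Iφ/(4πR) with φ in radians; here φ = 2.129 rad.
So I = 4πRB/(μ₀φ) = 4π × 0.024 × 3.26×10⁻⁵ / (4π×10⁻⁷ × 2.129) = 3.67 A.

I ≈ 3.67 A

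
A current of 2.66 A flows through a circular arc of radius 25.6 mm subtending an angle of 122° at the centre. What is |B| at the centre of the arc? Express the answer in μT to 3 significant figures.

B ≈ 22.1 μT

The Biot–Savart field of a circular arc at its centre is B = μ₀Iφ/(4πR), with φ = 2.129 rad.
B = (4π×10⁻⁷ × 2.66 × 2.129) / (4π × 0.0256) = 2.21×10⁻⁵ T.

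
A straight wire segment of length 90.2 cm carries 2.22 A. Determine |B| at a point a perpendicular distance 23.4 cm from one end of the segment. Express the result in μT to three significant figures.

B ≈ 0.918 μT

For a finite straight segment, B = (μ₀I/4πd)(sinθ₁ + sinθ₂), where θ₁, θ₂ are the angles from the perpendicular to each end.
The perpendicular foot is at one end, so the two end-offsets along the wire are 0 and L = 0.902 m.
sinθ₁ = 0/√(0²+0.234²) = 0.0000; sinθ₂ = 0.902/√(0.902²+0.234²) = 0.9680.
B = (4π×10⁻⁷ × 2.22) / (4π × 0.234) × (0.0000 + 0.9680) = 9.18×10⁻⁷ T.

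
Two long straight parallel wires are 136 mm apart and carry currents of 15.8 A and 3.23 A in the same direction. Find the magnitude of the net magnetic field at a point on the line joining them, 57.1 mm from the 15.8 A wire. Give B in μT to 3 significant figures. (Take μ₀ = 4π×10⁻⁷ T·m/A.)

B ≈ 47.2 μT

Each long wire gives B = μ₀I/(2πd). Distances are d₁ = 0.0571 m and d₂ = 0.0789 m.
B₁ = 5.53×10⁻⁵ T, B₂ = 8.19×10⁻⁶ T.
Between parallel currents the two contributions point in opposite directions, so they subtract. B = |B₁ − B₂| = |5.53×10⁻⁵ − 8.19×10⁻⁶| = 4.72×10⁻⁵ T.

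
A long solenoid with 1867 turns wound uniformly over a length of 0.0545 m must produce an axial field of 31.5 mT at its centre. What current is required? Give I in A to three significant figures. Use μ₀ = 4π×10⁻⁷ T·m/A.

Inside a long solenoid B = μ₀nI with n = 3.426×10⁴ m⁻¹, so I = B/(μ₀n).
I = 3.15×10⁻² / (4π×10⁻⁷ × 3.426×10⁴) = 0.732 A.

I ≈ 0.732 A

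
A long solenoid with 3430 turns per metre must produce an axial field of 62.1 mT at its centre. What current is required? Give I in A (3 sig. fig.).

I ≈ 14.4 A

Inside a long solenoid B = μ₀nI with n = 3430 m⁻¹, so I = B/(μ₀n).
I = 6.21×10⁻² / (4π×10⁻⁷ × 3430) = 14.4 A.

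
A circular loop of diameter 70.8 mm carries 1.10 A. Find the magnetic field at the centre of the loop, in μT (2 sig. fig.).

B ≈ 20 μT

At the centre of a circular loop the Biot–Savart law gives B = μ₀I/(2R) (so R = 0.0354 m).
B = (4π×10⁻⁷ × 1.10) / (2 × 0.0354) = 1.95×10⁻⁵ T.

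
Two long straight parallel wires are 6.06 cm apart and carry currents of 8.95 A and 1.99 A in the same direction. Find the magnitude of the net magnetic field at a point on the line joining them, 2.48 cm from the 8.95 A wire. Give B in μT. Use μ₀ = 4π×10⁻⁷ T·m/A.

B ≈ 61.1 μT

Each long wire gives B = μ₀I/(2πd). Distances are d₁ = 0.0248 m and d₂ = 0.0358 m.
B₁ = 7.22×10⁻⁵ T, B₂ = 1.11×10⁻⁵ T.
Between parallel currents the two contributions point in opposite directions, so they subtract. B = |B₁ − B₂| = |7.22×10⁻⁵ − 1.11×10⁻⁵| = 6.11×10⁻⁵ T.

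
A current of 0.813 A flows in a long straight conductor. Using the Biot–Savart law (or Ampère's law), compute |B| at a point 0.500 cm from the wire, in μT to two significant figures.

B ≈ 33 μT

For an infinitely long straight wire, B = μ₀I/(2πd).
B = (4π×10⁻⁷ × 0.813) / (2π × 0.005) = 3.25×10⁻⁵ T.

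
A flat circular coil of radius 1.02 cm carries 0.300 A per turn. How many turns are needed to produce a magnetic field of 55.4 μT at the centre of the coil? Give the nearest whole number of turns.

N = 3

For an N-turn coil, B = Nμ₀I/(2R). A single turn gives B₁ = 1.85×10⁻⁵ T with R = 0.0102 m.
N = B/B₁ = 5.54×10⁻⁵ / 1.85×10⁻⁵ = 3.00.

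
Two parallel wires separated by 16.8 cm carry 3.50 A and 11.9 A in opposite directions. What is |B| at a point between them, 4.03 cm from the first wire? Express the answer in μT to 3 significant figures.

Each long wire gives B = μ₀I/(2πd). Distances are d₁ = 0.0403 m and d₂ = 0.1277 m.
B₁ = 1.74×10⁻⁵ T, B₂ = 1.86×10⁻⁵ T.
Between antiparallel currents both contributions point the same way, so they add. B = B₁ + B₂ = 1.74×10⁻⁵ + 1.86×10⁻⁵ = 3.60×10⁻⁵ T.

B ≈ 36.0 μT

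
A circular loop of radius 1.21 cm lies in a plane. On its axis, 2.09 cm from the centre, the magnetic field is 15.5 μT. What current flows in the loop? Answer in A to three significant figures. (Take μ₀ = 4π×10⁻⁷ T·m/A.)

On the axis of a loop, B = μ₀IR²/[2(R²+z²)^(3/2)], so I = 2B(R²+z²)^(3/2)/(μ₀R²).
R² + z² = 0.0001464 + 0.0004368 = 0.0005832 m²; raised to 3/2 gives 1.41×10⁻⁵ m³.
I = 2 × 1.55×10⁻⁵ × 1.41×10⁻⁵ / (1.26×10⁻⁶ × 0.0001464) = 2.37 A.

I ≈ 2.37 A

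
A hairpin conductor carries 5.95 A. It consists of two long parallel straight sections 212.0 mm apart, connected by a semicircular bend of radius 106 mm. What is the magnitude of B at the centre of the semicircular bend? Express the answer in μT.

B ≈ 28.9 μT

The semicircular arc contributes B_arc = μ₀I·π/(4πR) = μ₀I/(4R) = 1.76×10⁻⁵ T.
Each semi-infinite lead is at perpendicular distance R = 0.106 m from the centre, with the perpendicular foot at its near end, so it contributes μ₀I/(4πR); both point the same way, together 1.12×10⁻⁵ T.
Arc and leads all point the same direction: B = 1.76×10⁻⁵ + 1.12×10⁻⁵ = 2.89×10⁻⁵ T.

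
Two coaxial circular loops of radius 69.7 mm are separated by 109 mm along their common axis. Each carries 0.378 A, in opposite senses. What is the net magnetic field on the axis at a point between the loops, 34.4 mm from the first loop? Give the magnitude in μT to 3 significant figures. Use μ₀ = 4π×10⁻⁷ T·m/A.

B ≈ 1.37 μT

Each loop contributes B = μ₀IR²/[2(R²+z²)^(3/2)] on the axis, with z measured from that loop.
Loop 1 (z = 0.0344 m): B₁ = 2.46×10⁻⁶ T. Loop 2 (z = 0.0746 m): B₂ = 1.08×10⁻⁶ T.
The fields oppose: B = |B₁ − B₂| = 1.37×10⁻⁶ T.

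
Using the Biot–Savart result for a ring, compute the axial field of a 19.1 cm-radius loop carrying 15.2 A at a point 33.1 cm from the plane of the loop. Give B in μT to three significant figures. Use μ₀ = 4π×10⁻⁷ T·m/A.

B ≈ 6.24 μT

On the axis of a circular loop, B = μ₀IR² / [2(R²+z²)^(3/2)].
R² + z² = (0.191)² + (0.331)² = 0.146 m², and (R²+z²)^(3/2) = 5.58×10⁻² m³.
B = (4π×10⁻⁷ × 15.2 × 0.03648) / (2 × 5.58×10⁻²) = 6.24×10⁻⁶ T.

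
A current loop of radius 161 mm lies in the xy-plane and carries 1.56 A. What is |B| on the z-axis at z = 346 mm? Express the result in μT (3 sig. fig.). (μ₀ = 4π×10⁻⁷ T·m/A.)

On the axis of a circular loop, B = μ₀IR² / [2(R²+z²)^(3/2)].
R² + z² = (0.161)² + (0.346)² = 0.1456 m², and (R²+z²)^(3/2) = 5.56×10⁻² m³.
B = (4π×10⁻⁷ × 1.56 × 0.02592) / (2 × 5.56×10⁻²) = 4.57×10⁻⁷ T.

B ≈ 0.457 μT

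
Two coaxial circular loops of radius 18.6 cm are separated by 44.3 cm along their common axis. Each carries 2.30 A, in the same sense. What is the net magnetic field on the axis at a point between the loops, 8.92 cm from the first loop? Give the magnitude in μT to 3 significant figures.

Each loop contributes B = μ₀IR²/[2(R²+z²)^(3/2)] on the axis, with z measured from that loop.
Loop 1 (z = 0.0892 m): B₁ = 5.70×10⁻⁶ T. Loop 2 (z = 0.3538 m): B₂ = 7.83×10⁻⁷ T.
The fields add: B = B₁ + B₂ = 6.48×10⁻⁶ T.

B ≈ 6.48 μT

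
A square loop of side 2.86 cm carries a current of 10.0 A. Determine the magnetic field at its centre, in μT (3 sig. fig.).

Each side is a finite straight segment at perpendicular distance d = a/(2 tan(π/4)) = 0.0143 m from the centre, with end-angles ±π/4.
One side contributes B₁ = (μ₀I/4πd)·2 sin(π/4) = 9.89×10⁻⁵ T.
All 4 sides add in the same direction: B = 4 × 9.89×10⁻⁵ = 3.96×10⁻⁴ T.

B ≈ 396 μT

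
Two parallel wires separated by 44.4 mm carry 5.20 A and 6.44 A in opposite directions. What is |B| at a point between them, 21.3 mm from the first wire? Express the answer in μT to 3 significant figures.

Each long wire gives B = μ₀I/(2πd). Distances are d₁ = 0.0213 m and d₂ = 0.0231 m.
B₁ = 4.88×10⁻⁵ T, B₂ = 5.58×10⁻⁵ T.
Between antiparallel currents both contributions point the same way, so they add. B = B₁ + B₂ = 4.88×10⁻⁵ + 5.58×10⁻⁵ = 1.05×10⁻⁴ T.

B ≈ 105 μT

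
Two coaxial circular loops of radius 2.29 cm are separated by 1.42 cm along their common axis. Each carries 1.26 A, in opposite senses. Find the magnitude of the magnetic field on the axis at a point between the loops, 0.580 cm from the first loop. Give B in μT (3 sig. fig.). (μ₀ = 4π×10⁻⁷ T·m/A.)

B ≈ 2.89 μT

Each loop contributes B = μ₀IR²/[2(R²+z²)^(3/2)] on the axis, with z measured from that loop.
Loop 1 (z = 0.0058 m): B₁ = 3.15×10⁻⁵ T. Loop 2 (z = 0.0084 m): B₂ = 2.86×10⁻⁵ T.
The fields oppose: B = |B₁ − B₂| = 2.89×10⁻⁶ T.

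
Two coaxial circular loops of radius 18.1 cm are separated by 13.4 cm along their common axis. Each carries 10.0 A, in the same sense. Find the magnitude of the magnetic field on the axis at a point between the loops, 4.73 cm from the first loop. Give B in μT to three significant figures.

Each loop contributes B = μ₀IR²/[2(R²+z²)^(3/2)] on the axis, with z measured from that loop.
Loop 1 (z = 0.0473 m): B₁ = 3.14×10⁻⁵ T. Loop 2 (z = 0.0867 m): B₂ = 2.55×10⁻⁵ T.
The fields add: B = B₁ + B₂ = 5.69×10⁻⁵ T.

B ≈ 56.9 μT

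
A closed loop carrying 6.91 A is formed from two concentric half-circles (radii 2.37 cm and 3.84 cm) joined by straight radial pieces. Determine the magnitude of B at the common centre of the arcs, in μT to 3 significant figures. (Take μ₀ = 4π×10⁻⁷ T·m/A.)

The radial connectors point toward the centre, so dl × r̂ = 0 and they contribute nothing.
Each semicircle gives μ₀I/(4R): inner arc 9.16×10⁻⁵ T, outer arc 5.65×10⁻⁵ T.
The two arcs carry current in opposite angular senses, so their fields oppose: B = |9.16×10⁻⁵ − 5.65×10⁻⁵| = 3.51×10⁻⁵ T.

B ≈ 35.1 μT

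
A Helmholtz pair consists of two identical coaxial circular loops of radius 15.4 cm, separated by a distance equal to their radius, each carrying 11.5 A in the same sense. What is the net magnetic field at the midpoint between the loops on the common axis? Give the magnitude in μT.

B ≈ 67.1 μT

Each loop contributes B = μ₀IR²/[2(R²+z²)^(3/2)] on the axis, with z measured from that loop.
Loop 1 (z = 0.077 m): B₁ = 3.36×10⁻⁵ T. Loop 2 (z = 0.077 m): B₂ = 3.36×10⁻⁵ T.
The fields add: B = B₁ + B₂ = 6.71×10⁻⁵ T.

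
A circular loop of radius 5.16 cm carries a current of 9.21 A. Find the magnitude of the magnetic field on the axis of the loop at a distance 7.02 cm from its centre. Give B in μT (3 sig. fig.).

B ≈ 23.3 μT

On the axis of a circular loop, B = μ₀IR² / [2(R²+z²)^(3/2)].
R² + z² = (0.0516)² + (0.0702)² = 0.007591 m², and (R²+z²)^(3/2) = 6.61×10⁻⁴ m³.
B = (4π×10⁻⁷ × 9.21 × 0.002663) / (2 × 6.61×10⁻⁴) = 2.33×10⁻⁵ T.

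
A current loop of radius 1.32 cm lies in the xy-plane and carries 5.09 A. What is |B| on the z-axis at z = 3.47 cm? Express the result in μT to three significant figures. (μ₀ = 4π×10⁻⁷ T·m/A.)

B ≈ 10.9 μT

On the axis of a circular loop, B = μ₀IR² / [2(R²+z²)^(3/2)].
R² + z² = (0.0132)² + (0.0347)² = 0.001378 m², and (R²+z²)^(3/2) = 5.12×10⁻⁵ m³.
B = (4π×10⁻⁷ × 5.09 × 0.0001742) / (2 × 5.12×10⁻⁵) = 1.09×10⁻⁵ T.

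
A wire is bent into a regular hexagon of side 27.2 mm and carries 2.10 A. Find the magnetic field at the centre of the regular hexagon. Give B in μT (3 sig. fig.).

Each side is a finite straight segment at perpendicular distance d = a/(2 tan(π/6)) = 0.02356 m from the centre, with end-angles ±π/6.
One side contributes B₁ = (μ₀I/4πd)·2 sin(π/6) = 8.91×10⁻⁶ T.
All 6 sides add in the same direction: B = 6 × 8.91×10⁻⁶ = 5.35×10⁻⁵ T.

B ≈ 53.5 μT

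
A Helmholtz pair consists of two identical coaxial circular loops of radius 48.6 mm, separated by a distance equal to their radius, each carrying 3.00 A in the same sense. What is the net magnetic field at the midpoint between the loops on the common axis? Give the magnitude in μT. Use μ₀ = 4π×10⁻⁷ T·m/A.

B ≈ 55.5 μT

Each loop contributes B = μ₀IR²/[2(R²+z²)^(3/2)] on the axis, with z measured from that loop.
Loop 1 (z = 0.0243 m): B₁ = 2.78×10⁻⁵ T. Loop 2 (z = 0.0243 m): B₂ = 2.78×10⁻⁵ T.
The fields add: B = B₁ + B₂ = 5.55×10⁻⁵ T.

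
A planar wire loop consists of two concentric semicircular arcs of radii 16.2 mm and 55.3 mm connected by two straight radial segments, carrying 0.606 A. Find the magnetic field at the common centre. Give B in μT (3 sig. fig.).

B ≈ 8.31 μT

The radial connectors point toward the centre, so dl × r̂ = 0 and they contribute nothing.
Each semicircle gives μ₀I/(4R): inner arc 1.18×10⁻⁵ T, outer arc 3.44×10⁻⁶ T.
The two arcs carry current in opposite angular senses, so their fields oppose: B = |1.18×10⁻⁵ − 3.44×10⁻⁶| = 8.31×10⁻⁶ T.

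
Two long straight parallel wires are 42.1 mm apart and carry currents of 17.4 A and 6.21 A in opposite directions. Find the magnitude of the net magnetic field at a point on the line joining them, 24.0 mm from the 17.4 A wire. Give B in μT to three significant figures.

B ≈ 214 μT

Each long wire gives B = μ₀I/(2πd). Distances are d₁ = 0.024 m and d₂ = 0.0181 m.
B₁ = 1.45×10⁻⁴ T, B₂ = 6.86×10⁻⁵ T.
Between antiparallel currents both contributions point the same way, so they add. B = B₁ + B₂ = 1.45×10⁻⁴ + 6.86×10⁻⁵ = 2.14×10⁻⁴ T.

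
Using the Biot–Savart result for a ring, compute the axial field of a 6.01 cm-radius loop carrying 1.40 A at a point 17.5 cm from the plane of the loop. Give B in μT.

B ≈ 0.502 μT

On the axis of a circular loop, B = μ₀IR² / [2(R²+z²)^(3/2)].
R² + z² = (0.0601)² + (0.175)² = 0.03424 m², and (R²+z²)^(3/2) = 6.33×10⁻³ m³.
B = (4π×10⁻⁷ × 1.40 × 0.003612) / (2 × 6.33×10⁻³) = 5.02×10⁻⁷ T.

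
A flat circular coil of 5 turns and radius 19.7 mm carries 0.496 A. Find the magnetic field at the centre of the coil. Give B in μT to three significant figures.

For an N-turn flat coil, B = Nμ₀I/(2R) with R = 0.0197 m.
B = 5 × 1.58×10⁻⁵ T = 7.91×10⁻⁵ T.

B ≈ 79.1 μT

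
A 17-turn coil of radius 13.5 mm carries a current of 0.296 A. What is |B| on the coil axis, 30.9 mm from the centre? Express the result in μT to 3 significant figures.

For an N-turn flat coil, B = Nμ₀IR²/[2(R²+z²)^(3/2)] with R = 0.0135 m, z = 0.0309 m.
B = 17 × 8.84×10⁻⁷ T = 1.50×10⁻⁵ T.

B ≈ 15.0 μT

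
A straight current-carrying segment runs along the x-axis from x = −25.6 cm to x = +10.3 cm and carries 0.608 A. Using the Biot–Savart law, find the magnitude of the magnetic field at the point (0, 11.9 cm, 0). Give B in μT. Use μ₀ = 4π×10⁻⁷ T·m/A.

B ≈ 0.798 μT

For a finite straight segment, B = (μ₀I/4πd)(sinθ₁ + sinθ₂), where θ₁, θ₂ are the angles from the perpendicular to each end.
The perpendicular distance is d = 0.119 m; the end-offsets along the wire are a = 0.256 m and b = 0.103 m.
sinθ₁ = 0.256/√(0.256²+0.119²) = 0.9068; sinθ₂ = 0.103/√(0.103²+0.119²) = 0.6544.
B = (4π×10⁻⁷ × 0.608) / (4π × 0.119) × (0.9068 + 0.6544) = 7.98×10⁻⁷ T.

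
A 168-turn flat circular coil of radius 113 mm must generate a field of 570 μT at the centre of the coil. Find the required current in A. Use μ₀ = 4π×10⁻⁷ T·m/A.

For an N-turn coil, B = Nμ₀I/(2R) with R = 0.113 m, so I = 2RB/(Nμ₀) = 2 × 0.113 × 5.70×10⁻⁴ / (168 × 4π×10⁻⁷) = 0.610 A.

I ≈ 0.610 A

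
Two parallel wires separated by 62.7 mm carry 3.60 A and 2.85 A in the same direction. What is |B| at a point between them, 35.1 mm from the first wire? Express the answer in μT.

Each long wire gives B = μ₀I/(2πd). Distances are d₁ = 0.0351 m and d₂ = 0.0276 m.
B₁ = 2.05×10⁻⁵ T, B₂ = 2.07×10⁻⁵ T.
Between parallel currents the two contributions point in opposite directions, so they subtract. B = |B₁ − B₂| = |2.05×10⁻⁵ − 2.07×10⁻⁵| = 1.39×10⁻⁷ T.

B ≈ 0.139 μT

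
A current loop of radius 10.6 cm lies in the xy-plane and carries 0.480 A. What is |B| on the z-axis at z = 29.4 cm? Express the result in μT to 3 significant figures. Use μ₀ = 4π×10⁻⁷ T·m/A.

On the axis of a circular loop, B = μ₀IR² / [2(R²+z²)^(3/2)].
R² + z² = (0.106)² + (0.294)² = 0.09767 m², and (R²+z²)^(3/2) = 3.05×10⁻² m³.
B = (4π×10⁻⁷ × 0.480 × 0.01124) / (2 × 3.05×10⁻²) = 1.11×10⁻⁷ T.

B ≈ 0.111 μT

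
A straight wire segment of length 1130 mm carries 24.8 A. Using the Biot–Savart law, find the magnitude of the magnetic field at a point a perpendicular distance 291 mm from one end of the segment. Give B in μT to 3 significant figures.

For a finite straight segment, B = (μ₀I/4πd)(sinθ₁ + sinθ₂), where θ₁, θ₂ are the angles from the perpendicular to each end.
The perpendicular foot is at one end, so the two end-offsets along the wire are 0 and L = 1.13 m.
sinθ₁ = 0/√(0²+0.291²) = 0.0000; sinθ₂ = 1.13/√(1.13²+0.291²) = 0.9684.
B = (4π×10⁻⁷ × 24.8) / (4π × 0.291) × (0.0000 + 0.9684) = 8.25×10⁻⁶ T.

B ≈ 8.25 μT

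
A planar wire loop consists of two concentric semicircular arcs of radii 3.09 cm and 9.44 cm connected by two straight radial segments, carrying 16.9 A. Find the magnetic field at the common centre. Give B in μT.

The radial connectors point toward the centre, so dl × r̂ = 0 and they contribute nothing.
Each semicircle gives μ₀I/(4R): inner arc 1.72×10⁻⁴ T, outer arc 5.62×10⁻⁵ T.
The two arcs carry current in opposite angular senses, so their fields oppose: B = |1.72×10⁻⁴ − 5.62×10⁻⁵| = 1.16×10⁻⁴ T.

B ≈ 116 μT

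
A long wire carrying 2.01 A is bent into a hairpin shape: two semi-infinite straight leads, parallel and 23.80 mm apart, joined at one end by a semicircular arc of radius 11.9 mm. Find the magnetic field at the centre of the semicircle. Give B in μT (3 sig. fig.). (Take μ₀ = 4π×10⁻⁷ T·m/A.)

The semicircular arc contributes B_arc = μ₀I·π/(4πR) = μ₀I/(4R) = 5.31×10⁻⁵ T.
Each semi-infinite lead is at perpendicular distance R = 0.0119 m from the centre, with the perpendicular foot at its near end, so it contributes μ₀I/(4πR); both point the same way, together 3.38×10⁻⁵ T.
Arc and leads all point the same direction: B = 5.31×10⁻⁵ + 3.38×10⁻⁵ = 8.68×10⁻⁵ T.

B ≈ 86.8 μT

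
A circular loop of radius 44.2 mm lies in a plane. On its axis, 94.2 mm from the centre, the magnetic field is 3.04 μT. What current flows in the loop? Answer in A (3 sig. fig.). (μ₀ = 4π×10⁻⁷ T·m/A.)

On the axis of a loop, B = μ₀IR²/[2(R²+z²)^(3/2)], so I = 2B(R²+z²)^(3/2)/(μ₀R²).
R² + z² = 0.001954 + 0.008874 = 0.01083 m²; raised to 3/2 gives 1.13×10⁻³ m³.
I = 2 × 3.04×10⁻⁶ × 1.13×10⁻³ / (1.26×10⁻⁶ × 0.001954) = 2.79 A.

I ≈ 2.79 A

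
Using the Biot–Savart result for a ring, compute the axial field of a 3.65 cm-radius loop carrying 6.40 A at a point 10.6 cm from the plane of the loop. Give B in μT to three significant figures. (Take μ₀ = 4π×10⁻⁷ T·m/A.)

B ≈ 3.80 μT

On the axis of a circular loop, B = μ₀IR² / [2(R²+z²)^(3/2)].
R² + z² = (0.0365)² + (0.106)² = 0.01257 m², and (R²+z²)^(3/2) = 1.41×10⁻³ m³.
B = (4π×10⁻⁷ × 6.40 × 0.001332) / (2 × 1.41×10⁻³) = 3.80×10⁻⁶ T.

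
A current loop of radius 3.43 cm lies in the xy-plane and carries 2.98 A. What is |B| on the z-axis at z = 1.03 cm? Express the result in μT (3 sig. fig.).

B ≈ 48.0 μT

On the axis of a circular loop, B = μ₀IR² / [2(R²+z²)^(3/2)].
R² + z² = (0.0343)² + (0.0103)² = 0.001283 m², and (R²+z²)^(3/2) = 4.59×10⁻⁵ m³.
B = (4π×10⁻⁷ × 2.98 × 0.001176) / (2 × 4.59×10⁻⁵) = 4.80×10⁻⁵ T.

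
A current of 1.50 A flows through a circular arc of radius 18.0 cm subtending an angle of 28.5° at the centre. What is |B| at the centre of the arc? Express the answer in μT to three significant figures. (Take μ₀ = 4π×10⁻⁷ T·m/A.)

The Biot–Savart field of a circular arc at its centre is B = μ₀Iφ/(4πR), with φ = 0.4974 rad.
B = (4π×10⁻⁷ × 1.50 × 0.4974) / (4π × 0.18) = 4.15×10⁻⁷ T.

B ≈ 0.415 μT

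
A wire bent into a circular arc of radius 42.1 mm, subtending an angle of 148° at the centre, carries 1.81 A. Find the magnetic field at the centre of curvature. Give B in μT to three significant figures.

The Biot–Savart field of a circular arc at its centre is B = μ₀Iφ/(4πR), with φ = 2.583 rad.
B = (4π×10⁻⁷ × 1.81 × 2.583) / (4π × 0.0421) = 1.11×10⁻⁵ T.

B ≈ 11.1 μT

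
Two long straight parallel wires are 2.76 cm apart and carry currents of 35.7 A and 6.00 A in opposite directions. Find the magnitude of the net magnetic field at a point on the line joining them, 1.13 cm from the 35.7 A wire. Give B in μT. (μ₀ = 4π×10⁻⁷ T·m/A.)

Each long wire gives B = μ₀I/(2πd). Distances are d₁ = 0.0113 m and d₂ = 0.0163 m.
B₁ = 6.32×10⁻⁴ T, B₂ = 7.36×10⁻⁵ T.
Between antiparallel currents both contributions point the same way, so they add. B = B₁ + B₂ = 6.32×10⁻⁴ + 7.36×10⁻⁵ = 7.05×10⁻⁴ T.

B ≈ 705 μT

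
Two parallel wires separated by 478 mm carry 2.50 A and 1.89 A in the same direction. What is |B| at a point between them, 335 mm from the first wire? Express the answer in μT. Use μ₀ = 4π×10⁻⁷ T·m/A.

Each long wire gives B = μ₀I/(2πd). Distances are d₁ = 0.335 m and d₂ = 0.143 m.
B₁ = 1.49×10⁻⁶ T, B₂ = 2.64×10⁻⁶ T.
Between parallel currents the two contributions point in opposite directions, so they subtract. B = |B₁ − B₂| = |1.49×10⁻⁶ − 2.64×10⁻⁶| = 1.15×10⁻⁶ T.

B ≈ 1.15 μT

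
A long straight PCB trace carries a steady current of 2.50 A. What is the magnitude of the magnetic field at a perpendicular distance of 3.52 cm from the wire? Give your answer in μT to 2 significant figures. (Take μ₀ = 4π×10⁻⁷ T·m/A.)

B ≈ 14 μT

For an infinitely long straight wire, B = μ₀I/(2πd).
B = (4π×10⁻⁷ × 2.50) / (2π × 0.0352) = 1.42×10⁻⁵ T.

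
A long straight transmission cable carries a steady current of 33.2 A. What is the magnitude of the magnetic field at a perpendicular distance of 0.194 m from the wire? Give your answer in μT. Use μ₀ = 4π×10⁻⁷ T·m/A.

For an infinitely long straight wire, B = μ₀I/(2πd).
B = (4π×10⁻⁷ × 33.2) / (2π × 0.194) = 3.42×10⁻⁵ T.

B ≈ 34.2 μT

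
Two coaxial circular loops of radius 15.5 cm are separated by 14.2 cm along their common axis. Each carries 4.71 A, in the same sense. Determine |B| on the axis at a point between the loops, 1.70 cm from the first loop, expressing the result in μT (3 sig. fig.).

B ≈ 27.8 μT

Each loop contributes B = μ₀IR²/[2(R²+z²)^(3/2)] on the axis, with z measured from that loop.
Loop 1 (z = 0.017 m): B₁ = 1.88×10⁻⁵ T. Loop 2 (z = 0.125 m): B₂ = 9.01×10⁻⁶ T.
The fields add: B = B₁ + B₂ = 2.78×10⁻⁵ T.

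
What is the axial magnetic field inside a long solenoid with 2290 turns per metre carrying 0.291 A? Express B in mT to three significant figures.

Inside a long solenoid, B = μ₀nI with n = 2290 turns/m.
B = 4π×10⁻⁷ × 2290 × 0.291 = 8.37×10⁻⁴ T.

B ≈ 0.837 mT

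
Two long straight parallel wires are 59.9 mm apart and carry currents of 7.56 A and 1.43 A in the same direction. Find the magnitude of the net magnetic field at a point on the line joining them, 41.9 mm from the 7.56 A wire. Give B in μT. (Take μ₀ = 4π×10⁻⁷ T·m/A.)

B ≈ 20.2 μT

Each long wire gives B = μ₀I/(2πd). Distances are d₁ = 0.0419 m and d₂ = 0.018 m.
B₁ = 3.61×10⁻⁵ T, B₂ = 1.59×10⁻⁵ T.
Between parallel currents the two contributions point in opposite directions, so they subtract. B = |B₁ − B₂| = |3.61×10⁻⁵ − 1.59×10⁻⁵| = 2.02×10⁻⁵ T.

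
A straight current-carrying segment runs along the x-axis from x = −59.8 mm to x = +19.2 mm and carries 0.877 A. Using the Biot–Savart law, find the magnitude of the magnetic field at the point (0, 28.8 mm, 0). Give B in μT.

For a finite straight segment, B = (μ₀I/4πd)(sinθ₁ + sinθ₂), where θ₁, θ₂ are the angles from the perpendicular to each end.
The perpendicular distance is d = 0.0288 m; the end-offsets along the wire are a = 0.0598 m and b = 0.0192 m.
sinθ₁ = 0.0598/√(0.0598²+0.0288²) = 0.9010; sinθ₂ = 0.0192/√(0.0192²+0.0288²) = 0.5547.
B = (4π×10⁻⁷ × 0.877) / (4π × 0.0288) × (0.9010 + 0.5547) = 4.43×10⁻⁶ T.

B ≈ 4.43 μT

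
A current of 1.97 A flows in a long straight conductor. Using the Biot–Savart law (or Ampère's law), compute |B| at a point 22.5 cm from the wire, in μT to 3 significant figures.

For an infinitely long straight wire, B = μ₀I/(2πd).
B = (4π×10⁻⁷ × 1.97) / (2π × 0.225) = 1.75×10⁻⁶ T.

B ≈ 1.75 μT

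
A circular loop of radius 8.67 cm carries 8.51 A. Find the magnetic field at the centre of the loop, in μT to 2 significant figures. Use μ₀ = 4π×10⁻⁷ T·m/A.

At the centre of a circular loop the Biot–Savart law gives B = μ₀I/(2R).
B = (4π×10⁻⁷ × 8.51) / (2 × 0.0867) = 6.17×10⁻⁵ T.

B ≈ 62 μT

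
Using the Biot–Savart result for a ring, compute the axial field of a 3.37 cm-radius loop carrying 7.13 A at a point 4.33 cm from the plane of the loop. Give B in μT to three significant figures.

B ≈ 30.8 μT

On the axis of a circular loop, B = μ₀IR² / [2(R²+z²)^(3/2)].
R² + z² = (0.0337)² + (0.0433)² = 0.003011 m², and (R²+z²)^(3/2) = 1.65×10⁻⁴ m³.
B = (4π×10⁻⁷ × 7.13 × 0.001136) / (2 × 1.65×10⁻⁴) = 3.08×10⁻⁵ T.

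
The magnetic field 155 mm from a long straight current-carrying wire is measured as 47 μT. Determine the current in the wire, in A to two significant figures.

I ≈ 36 A

For a long straight wire B = μ₀I/(2πd), so I = 2πdB/μ₀.
I = 2π × 0.155 × 4.70×10⁻⁵ / (4π×10⁻⁷) = 36.4 A.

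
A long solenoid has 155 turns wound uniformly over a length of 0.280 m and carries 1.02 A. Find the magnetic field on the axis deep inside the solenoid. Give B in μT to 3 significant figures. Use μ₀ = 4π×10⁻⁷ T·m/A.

B ≈ 710 μT

Inside a long solenoid, B = μ₀nI with n = 553.6 turns/m.
B = 4π×10⁻⁷ × 553.6 × 1.02 = 7.10×10⁻⁴ T.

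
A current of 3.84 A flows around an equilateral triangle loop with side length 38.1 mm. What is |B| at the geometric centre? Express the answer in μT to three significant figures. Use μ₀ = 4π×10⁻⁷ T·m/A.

Each side is a finite straight segment at perpendicular distance d = a/(2 tan(π/3)) = 0.011 m from the centre, with end-angles ±π/3.
One side contributes B₁ = (μ₀I/4πd)·2 sin(π/3) = 6.05×10⁻⁵ T.
All 3 sides add in the same direction: B = 3 × 6.05×10⁻⁵ = 1.81×10⁻⁴ T.

B ≈ 181 μT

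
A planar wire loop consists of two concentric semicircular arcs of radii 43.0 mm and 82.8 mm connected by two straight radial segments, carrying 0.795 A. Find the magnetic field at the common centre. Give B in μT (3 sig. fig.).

B ≈ 2.79 μT

The radial connectors point toward the centre, so dl × r̂ = 0 and they contribute nothing.
Each semicircle gives μ₀I/(4R): inner arc 5.81×10⁻⁶ T, outer arc 3.02×10⁻⁶ T.
The two arcs carry current in opposite angular senses, so their fields oppose: B = |5.81×10⁻⁶ − 3.02×10⁻⁶| = 2.79×10⁻⁶ T.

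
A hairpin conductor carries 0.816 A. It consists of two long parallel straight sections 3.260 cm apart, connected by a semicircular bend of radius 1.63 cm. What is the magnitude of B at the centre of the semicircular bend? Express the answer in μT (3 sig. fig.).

B ≈ 25.7 μT

The semicircular arc contributes B_arc = μ₀I·π/(4πR) = μ₀I/(4R) = 1.57×10⁻⁵ T.
Each semi-infinite lead is at perpendicular distance R = 0.0163 m from the centre, with the perpendicular foot at its near end, so it contributes μ₀I/(4πR); both point the same way, together 1.00×10⁻⁵ T.
Arc and leads all point the same direction: B = 1.57×10⁻⁵ + 1.00×10⁻⁵ = 2.57×10⁻⁵ T.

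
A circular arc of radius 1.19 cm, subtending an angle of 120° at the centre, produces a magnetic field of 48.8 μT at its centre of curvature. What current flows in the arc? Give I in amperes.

For a circular arc, B = μ₀Iφ/(4πR) with φ in radians; here φ = 2.094 rad.
So I = 4πRB/(μ₀φ) = 4π × 0.0119 × 4.88×10⁻⁵ / (4π×10⁻⁷ × 2.094) = 2.77 A.

I ≈ 2.77 A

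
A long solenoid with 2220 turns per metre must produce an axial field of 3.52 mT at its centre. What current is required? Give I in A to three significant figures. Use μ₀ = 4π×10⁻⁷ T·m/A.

Inside a long solenoid B = μ₀nI with n = 2220 m⁻¹, so I = B/(μ₀n).
I = 3.52×10⁻³ / (4π×10⁻⁷ × 2220) = 1.26 A.

I ≈ 1.26 A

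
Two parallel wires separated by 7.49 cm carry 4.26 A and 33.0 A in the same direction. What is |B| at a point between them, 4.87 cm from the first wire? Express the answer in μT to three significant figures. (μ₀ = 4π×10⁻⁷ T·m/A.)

Each long wire gives B = μ₀I/(2πd). Distances are d₁ = 0.0487 m and d₂ = 0.0262 m.
B₁ = 1.75×10⁻⁵ T, B₂ = 2.52×10⁻⁴ T.
Between parallel currents the two contributions point in opposite directions, so they subtract. B = |B₁ − B₂| = |1.75×10⁻⁵ − 2.52×10⁻⁴| = 2.34×10⁻⁴ T.

B ≈ 234 μT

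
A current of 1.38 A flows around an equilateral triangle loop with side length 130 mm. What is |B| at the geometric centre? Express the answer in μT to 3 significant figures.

B ≈ 19.1 μT

Each side is a finite straight segment at perpendicular distance d = a/(2 tan(π/3)) = 0.03753 m from the centre, with end-angles ±π/3.
One side contributes B₁ = (μ₀I/4πd)·2 sin(π/3) = 6.37×10⁻⁶ T.
All 3 sides add in the same direction: B = 3 × 6.37×10⁻⁶ = 1.91×10⁻⁵ T.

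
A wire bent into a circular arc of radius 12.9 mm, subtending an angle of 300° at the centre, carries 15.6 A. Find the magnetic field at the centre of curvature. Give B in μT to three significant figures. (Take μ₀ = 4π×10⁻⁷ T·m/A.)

B ≈ 633 μT

The Biot–Savart field of a circular arc at its centre is B = μ₀Iφ/(4πR), with φ = 5.236 rad.
B = (4π×10⁻⁷ × 15.6 × 5.236) / (4π × 0.0129) = 6.33×10⁻⁴ T.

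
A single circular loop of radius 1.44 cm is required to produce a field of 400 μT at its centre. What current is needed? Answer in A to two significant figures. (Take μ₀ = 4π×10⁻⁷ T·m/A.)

I ≈ 9.2 A

At the centre of a circular loop B = μ₀I/(2R), so I = 2RB/μ₀.
With R = 0.0144 m, I = 2 × 0.0144 × 4.00×10⁻⁴ / (4π×10⁻⁷) = 9.17 A.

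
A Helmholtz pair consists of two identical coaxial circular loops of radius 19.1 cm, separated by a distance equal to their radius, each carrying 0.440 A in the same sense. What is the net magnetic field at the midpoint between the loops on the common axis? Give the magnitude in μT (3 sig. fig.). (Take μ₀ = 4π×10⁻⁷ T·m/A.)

Each loop contributes B = μ₀IR²/[2(R²+z²)^(3/2)] on the axis, with z measured from that loop.
Loop 1 (z = 0.0955 m): B₁ = 1.04×10⁻⁶ T. Loop 2 (z = 0.0955 m): B₂ = 1.04×10⁻⁶ T.
The fields add: B = B₁ + B₂ = 2.07×10⁻⁶ T.

B ≈ 2.07 μT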